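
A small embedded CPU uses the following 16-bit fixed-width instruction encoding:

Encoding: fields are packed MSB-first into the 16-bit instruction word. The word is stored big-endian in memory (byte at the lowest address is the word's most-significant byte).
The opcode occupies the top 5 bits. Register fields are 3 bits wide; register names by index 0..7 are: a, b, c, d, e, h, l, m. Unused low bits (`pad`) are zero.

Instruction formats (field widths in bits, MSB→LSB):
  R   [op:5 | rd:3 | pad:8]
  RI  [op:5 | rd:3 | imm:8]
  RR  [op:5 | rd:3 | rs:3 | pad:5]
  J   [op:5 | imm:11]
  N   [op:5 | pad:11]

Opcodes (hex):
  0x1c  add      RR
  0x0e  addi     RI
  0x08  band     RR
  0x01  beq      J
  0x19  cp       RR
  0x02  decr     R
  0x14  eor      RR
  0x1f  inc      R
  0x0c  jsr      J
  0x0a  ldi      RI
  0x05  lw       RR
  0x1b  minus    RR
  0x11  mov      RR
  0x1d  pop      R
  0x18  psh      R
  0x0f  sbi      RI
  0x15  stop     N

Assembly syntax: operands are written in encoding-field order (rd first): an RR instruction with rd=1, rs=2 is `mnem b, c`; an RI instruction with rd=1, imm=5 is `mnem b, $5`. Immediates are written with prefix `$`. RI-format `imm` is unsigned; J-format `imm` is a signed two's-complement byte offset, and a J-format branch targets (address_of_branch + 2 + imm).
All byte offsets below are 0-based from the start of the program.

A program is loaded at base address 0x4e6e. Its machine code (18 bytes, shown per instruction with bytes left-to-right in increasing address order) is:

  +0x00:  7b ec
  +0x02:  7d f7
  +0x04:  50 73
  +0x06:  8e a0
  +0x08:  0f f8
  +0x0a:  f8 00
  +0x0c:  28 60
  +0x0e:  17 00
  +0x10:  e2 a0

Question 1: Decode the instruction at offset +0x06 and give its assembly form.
+0x06: 8e a0 ⇒ word 0x8ea0 (big)
  top 5b → 0x11 → mov [RR]
  rd: (w>>8)&0x7=0x6 → l
  rs: (w>>5)&0x7=0x5 → h

mov l, h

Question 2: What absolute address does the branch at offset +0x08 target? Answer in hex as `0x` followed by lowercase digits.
@+08  big-endian(0f f8) = 0x0ff8
  op=0x0ff8>>11=0x1 ⇒ beq (J)
  [10:0] imm=2040 (s11→-8) = $-8
  target = base 0x4e6e + off 0x08 + 2 + imm -8 = 0x4e70

0x4e70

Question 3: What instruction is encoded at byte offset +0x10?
add c, h

@+10  big-endian(e2 a0) = 0xe2a0
  op=0xe2a0>>11=0x1c ⇒ add (RR)
  rd: (w>>8)&0x7=0x2 → c
  rs: (w>>5)&0x7=0x5 → h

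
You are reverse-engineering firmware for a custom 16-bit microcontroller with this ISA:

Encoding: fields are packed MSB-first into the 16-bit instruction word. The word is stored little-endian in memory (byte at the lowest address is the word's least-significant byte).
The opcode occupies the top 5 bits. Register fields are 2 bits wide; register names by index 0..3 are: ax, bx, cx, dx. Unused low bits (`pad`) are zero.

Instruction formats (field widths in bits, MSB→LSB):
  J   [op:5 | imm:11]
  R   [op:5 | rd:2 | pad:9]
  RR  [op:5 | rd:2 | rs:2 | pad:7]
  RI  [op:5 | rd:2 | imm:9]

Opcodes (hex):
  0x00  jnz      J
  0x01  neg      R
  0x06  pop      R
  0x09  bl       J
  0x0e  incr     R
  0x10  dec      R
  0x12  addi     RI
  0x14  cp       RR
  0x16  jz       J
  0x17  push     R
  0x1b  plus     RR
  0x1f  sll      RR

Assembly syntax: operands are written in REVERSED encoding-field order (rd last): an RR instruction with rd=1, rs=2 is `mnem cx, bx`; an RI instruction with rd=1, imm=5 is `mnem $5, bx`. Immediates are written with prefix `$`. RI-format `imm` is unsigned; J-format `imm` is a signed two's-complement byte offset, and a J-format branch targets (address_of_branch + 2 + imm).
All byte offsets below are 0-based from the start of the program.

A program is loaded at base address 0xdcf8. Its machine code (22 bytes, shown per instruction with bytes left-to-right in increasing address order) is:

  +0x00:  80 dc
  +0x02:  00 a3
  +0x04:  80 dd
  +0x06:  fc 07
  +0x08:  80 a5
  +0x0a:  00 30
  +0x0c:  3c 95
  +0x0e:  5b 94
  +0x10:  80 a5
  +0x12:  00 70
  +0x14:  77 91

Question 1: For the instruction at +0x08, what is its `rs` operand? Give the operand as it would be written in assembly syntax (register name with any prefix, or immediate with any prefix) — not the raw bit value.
+0x08: 80 a5 ⇒ word 0xa580 (little)
  top 5b → 0x14 → cp [RR]
  rd@[10:9]=0x2 ⇒ cx
  rs@[8:7]=0x3 ⇒ dx

dx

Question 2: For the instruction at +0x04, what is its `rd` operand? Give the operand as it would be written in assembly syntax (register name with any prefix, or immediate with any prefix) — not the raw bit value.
off 0x04: read 80 dd as little → 0xdd80
  top 5b → 0x1b → plus [RR]
  rd: (w>>9)&0x3=0x2 → cx
  rs: (w>>7)&0x3=0x3 → dx

cx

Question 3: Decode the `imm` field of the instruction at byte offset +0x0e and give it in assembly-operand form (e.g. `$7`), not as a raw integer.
+0x0e: 5b 94 ⇒ word 0x945b (little)
  top 5b → 0x12 → addi [RI]
  rd: (w>>9)&0x3=0x2 → cx
  imm: (w>>0)&0x1ff=0x5b → $91

$91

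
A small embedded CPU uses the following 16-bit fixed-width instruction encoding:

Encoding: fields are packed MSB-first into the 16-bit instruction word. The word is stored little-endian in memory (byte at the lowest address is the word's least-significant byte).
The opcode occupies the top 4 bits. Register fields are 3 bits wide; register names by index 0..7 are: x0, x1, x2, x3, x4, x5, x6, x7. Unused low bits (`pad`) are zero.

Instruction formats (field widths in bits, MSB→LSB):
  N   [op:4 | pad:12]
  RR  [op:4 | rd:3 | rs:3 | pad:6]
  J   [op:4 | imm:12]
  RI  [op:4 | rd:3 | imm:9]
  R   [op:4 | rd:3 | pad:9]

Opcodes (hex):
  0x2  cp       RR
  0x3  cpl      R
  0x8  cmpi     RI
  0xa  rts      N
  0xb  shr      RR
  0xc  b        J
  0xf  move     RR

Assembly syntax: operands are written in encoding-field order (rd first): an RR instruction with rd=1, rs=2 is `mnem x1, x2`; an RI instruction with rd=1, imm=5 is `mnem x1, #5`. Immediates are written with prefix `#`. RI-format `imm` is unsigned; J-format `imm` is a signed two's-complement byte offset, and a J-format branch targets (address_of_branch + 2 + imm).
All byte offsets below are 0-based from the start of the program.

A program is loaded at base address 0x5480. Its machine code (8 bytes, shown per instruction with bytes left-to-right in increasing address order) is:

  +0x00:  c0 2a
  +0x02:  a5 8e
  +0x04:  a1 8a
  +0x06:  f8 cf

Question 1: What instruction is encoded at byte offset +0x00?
off 0x00: read c0 2a as little → 0x2ac0
  top 4b → 0x2 → cp [RR]
  rd@[11:9]=0x5 ⇒ x5
  rs@[8:6]=0x3 ⇒ x3

cp x5, x3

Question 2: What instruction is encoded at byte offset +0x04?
cmpi x5, #161

off 0x04: read a1 8a as little → 0x8aa1
  top 4b → 0x8 → cmpi [RI]
  [11:9] rd=5 = x5
  [8:0] imm=161 = #161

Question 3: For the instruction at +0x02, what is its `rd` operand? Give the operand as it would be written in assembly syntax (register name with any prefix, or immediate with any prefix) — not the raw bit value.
[02] a5 8e → 0x8ea5
  top 4b → 0x8 → cmpi [RI]
  [11:9] rd=7 = x7
  [8:0] imm=165 = #165

x7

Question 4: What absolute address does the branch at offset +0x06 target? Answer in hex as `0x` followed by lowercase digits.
0x5480

off 0x06: read f8 cf as little → 0xcff8
  op=0xcff8>>12=0xc ⇒ b (J)
  imm: (w>>0)&0xfff=0xff8 (s12→-8) → #-8
  target = base 0x5480 + off 0x06 + 2 + imm -8 = 0x5480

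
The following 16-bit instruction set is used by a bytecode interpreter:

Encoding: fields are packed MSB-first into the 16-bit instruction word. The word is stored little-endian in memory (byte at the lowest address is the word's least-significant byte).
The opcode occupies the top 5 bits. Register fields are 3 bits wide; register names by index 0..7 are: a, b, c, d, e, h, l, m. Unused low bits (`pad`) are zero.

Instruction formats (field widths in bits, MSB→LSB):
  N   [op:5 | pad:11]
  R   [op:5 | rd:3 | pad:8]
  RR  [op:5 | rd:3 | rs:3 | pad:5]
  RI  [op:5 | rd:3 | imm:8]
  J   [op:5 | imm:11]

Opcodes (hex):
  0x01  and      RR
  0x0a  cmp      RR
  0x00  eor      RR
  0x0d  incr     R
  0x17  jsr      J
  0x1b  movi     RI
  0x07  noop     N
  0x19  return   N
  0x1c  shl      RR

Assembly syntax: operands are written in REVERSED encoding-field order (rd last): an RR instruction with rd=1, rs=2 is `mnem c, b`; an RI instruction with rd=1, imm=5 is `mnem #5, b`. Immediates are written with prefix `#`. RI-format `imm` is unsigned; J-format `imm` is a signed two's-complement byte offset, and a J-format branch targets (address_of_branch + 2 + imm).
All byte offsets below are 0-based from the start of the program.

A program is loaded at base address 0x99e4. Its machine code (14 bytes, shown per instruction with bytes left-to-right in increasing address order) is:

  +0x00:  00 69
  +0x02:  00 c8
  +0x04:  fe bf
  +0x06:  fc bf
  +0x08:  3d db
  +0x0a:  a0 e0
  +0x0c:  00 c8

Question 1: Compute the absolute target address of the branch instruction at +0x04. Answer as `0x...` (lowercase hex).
[04] fe bf → 0xbffe
  op=0xbffe>>11=0x17 ⇒ jsr (J)
  imm: (w>>0)&0x7ff=0x7fe (s11→-2) → #-2
  target = base 0x99e4 + off 0x04 + 2 + imm -2 = 0x99e8

0x99e8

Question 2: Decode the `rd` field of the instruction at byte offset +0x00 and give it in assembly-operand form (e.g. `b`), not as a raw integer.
[00] 00 69 → 0x6900
  opcode bits[15:11]=0xd: incr/R
  rd@[10:8]=0x1 ⇒ b

b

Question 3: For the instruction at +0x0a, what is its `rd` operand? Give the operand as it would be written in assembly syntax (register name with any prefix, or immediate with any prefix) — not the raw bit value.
@+0a  little-endian(a0 e0) = 0xe0a0
  op=0xe0a0>>11=0x1c ⇒ shl (RR)
  rd: (w>>8)&0x7=0x0 → a
  rs: (w>>5)&0x7=0x5 → h

a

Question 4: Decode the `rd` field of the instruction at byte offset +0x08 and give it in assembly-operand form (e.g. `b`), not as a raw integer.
d

+0x08: 3d db ⇒ word 0xdb3d (little)
  op=0xdb3d>>11=0x1b ⇒ movi (RI)
  [10:8] rd=3 = d
  [7:0] imm=61 = #61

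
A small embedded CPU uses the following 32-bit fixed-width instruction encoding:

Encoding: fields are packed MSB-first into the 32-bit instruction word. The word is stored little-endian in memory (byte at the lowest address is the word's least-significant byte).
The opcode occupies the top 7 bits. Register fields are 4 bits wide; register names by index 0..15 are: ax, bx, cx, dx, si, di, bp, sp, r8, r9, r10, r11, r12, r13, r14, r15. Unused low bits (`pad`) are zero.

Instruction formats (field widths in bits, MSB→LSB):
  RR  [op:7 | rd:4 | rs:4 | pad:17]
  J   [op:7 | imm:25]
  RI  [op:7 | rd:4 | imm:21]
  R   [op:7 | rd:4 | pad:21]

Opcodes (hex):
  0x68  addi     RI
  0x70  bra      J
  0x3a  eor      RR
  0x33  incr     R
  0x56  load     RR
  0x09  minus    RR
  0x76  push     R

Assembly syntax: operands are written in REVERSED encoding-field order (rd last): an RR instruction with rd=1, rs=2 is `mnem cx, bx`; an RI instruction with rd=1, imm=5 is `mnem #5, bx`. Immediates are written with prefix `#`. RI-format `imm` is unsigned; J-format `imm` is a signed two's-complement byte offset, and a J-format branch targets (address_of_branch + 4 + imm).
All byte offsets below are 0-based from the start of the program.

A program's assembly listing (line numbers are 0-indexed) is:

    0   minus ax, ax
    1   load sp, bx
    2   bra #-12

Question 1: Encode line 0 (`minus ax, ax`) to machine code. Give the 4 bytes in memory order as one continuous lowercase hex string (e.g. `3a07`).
L0: minus op=0x9:7|rd=0:4|rs=0:4|pad=0:17 ⇒ 0x12000000 ⇒ little 00 00 00 12

00000012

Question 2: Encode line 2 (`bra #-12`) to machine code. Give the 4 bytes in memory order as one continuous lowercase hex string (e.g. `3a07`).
line 2 (bra): pack op=0x70:7|imm=-12:25 = 0xe1fffff4; little→ f4 ff ff e1

f4ffffe1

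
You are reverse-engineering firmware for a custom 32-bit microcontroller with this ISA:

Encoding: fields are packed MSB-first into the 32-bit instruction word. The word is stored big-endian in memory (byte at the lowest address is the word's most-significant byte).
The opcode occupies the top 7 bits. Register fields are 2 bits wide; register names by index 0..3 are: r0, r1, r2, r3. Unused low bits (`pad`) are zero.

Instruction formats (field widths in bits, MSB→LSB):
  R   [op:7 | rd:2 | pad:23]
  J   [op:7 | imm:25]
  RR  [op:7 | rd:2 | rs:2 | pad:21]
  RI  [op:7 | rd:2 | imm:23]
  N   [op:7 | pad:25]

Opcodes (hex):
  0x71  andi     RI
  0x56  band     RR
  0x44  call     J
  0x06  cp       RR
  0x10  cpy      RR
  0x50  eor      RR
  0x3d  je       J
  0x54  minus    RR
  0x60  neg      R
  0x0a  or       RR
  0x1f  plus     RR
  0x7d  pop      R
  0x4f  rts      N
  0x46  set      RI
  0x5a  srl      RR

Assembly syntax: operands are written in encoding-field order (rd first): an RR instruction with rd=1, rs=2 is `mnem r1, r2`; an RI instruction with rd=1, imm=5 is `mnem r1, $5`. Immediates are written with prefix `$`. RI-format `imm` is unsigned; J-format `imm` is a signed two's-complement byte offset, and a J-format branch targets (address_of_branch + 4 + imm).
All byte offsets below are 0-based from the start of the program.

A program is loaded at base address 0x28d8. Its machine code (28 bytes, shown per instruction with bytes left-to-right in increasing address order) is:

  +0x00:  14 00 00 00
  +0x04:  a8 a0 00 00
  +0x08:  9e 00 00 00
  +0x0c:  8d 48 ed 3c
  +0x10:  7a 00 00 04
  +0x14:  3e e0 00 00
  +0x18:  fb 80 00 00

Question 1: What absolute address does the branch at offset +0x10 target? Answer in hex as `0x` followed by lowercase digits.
0x28f0

off 0x10: read 7a 00 00 04 as big → 0x7a000004
  opcode bits[31:25]=0x3d: je/J
  [24:0] imm=4 = $4
  target = base 0x28d8 + off 0x10 + 4 + imm 4 = 0x28f0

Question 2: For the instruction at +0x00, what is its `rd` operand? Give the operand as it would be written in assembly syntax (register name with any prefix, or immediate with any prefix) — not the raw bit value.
@+00  big-endian(14 00 00 00) = 0x14000000
  opcode bits[31:25]=0xa: or/RR
  [24:23] rd=0 = r0
  [22:21] rs=0 = r0

r0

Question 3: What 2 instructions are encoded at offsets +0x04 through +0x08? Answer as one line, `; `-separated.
@+04  big-endian(a8 a0 00 00) = 0xa8a00000
  opcode bits[31:25]=0x54: minus/RR
  rd: (w>>23)&0x3=0x1 → r1
  rs: (w>>21)&0x3=0x1 → r1
@+08  big-endian(9e 00 00 00) = 0x9e000000
  opcode bits[31:25]=0x4f: rts/N

minus r1, r1; rts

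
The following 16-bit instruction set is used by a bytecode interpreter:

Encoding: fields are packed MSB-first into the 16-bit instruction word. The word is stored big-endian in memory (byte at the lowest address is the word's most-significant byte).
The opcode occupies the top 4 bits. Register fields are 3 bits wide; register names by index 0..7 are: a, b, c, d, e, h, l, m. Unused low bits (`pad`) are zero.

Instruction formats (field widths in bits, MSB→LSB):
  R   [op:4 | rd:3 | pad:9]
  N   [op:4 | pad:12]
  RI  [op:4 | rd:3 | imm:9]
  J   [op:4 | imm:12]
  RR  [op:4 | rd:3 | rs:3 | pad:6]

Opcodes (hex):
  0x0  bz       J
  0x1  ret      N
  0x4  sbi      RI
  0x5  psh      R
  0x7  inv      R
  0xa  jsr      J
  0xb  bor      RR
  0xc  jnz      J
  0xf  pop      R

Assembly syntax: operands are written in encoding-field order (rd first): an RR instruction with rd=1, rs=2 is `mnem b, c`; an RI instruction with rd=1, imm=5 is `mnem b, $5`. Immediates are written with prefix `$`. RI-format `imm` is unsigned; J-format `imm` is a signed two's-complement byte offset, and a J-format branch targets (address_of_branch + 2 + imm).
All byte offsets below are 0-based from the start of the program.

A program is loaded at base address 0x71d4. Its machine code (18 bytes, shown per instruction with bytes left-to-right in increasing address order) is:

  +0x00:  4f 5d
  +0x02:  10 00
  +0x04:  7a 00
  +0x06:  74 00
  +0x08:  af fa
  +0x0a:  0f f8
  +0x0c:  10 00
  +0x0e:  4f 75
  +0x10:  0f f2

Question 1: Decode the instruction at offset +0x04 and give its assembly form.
@+04  big-endian(7a 00) = 0x7a00
  top 4b → 0x7 → inv [R]
  [11:9] rd=5 = h

inv h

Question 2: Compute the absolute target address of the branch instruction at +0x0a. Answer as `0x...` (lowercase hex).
+0x0a: 0f f8 ⇒ word 0x0ff8 (big)
  top 4b → 0x0 → bz [J]
  imm@[11:0]=0xff8 (s12→-8) ⇒ $-8
  target = base 0x71d4 + off 0x0a + 2 + imm -8 = 0x71d8

0x71d8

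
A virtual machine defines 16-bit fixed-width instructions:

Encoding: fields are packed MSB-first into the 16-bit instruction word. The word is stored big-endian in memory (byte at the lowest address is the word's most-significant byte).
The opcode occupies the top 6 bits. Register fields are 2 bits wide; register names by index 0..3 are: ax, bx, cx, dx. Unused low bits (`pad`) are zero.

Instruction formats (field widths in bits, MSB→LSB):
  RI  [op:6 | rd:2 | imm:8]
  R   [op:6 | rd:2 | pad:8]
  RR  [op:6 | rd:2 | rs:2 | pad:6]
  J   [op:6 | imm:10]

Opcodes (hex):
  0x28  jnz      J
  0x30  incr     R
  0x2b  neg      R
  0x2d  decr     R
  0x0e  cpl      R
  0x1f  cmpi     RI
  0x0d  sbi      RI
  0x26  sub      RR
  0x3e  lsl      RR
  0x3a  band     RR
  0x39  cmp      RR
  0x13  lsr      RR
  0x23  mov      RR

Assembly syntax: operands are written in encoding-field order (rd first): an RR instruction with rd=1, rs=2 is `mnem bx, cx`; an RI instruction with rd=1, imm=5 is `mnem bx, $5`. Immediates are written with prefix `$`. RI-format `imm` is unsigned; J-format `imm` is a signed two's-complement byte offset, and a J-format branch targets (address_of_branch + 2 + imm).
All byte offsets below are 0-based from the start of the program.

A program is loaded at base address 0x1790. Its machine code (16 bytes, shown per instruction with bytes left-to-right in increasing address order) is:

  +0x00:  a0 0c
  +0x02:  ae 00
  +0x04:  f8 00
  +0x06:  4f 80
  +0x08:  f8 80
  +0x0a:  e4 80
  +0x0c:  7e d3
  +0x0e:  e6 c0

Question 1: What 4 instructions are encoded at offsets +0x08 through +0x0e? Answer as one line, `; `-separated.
lsl ax, cx; cmp ax, cx; cmpi cx, $211; cmp cx, dx

+0x08: f8 80 ⇒ word 0xf880 (big)
  top 6b → 0x3e → lsl [RR]
  rd@[9:8]=0x0 ⇒ ax
  rs@[7:6]=0x2 ⇒ cx
+0x0a: e4 80 ⇒ word 0xe480 (big)
  top 6b → 0x39 → cmp [RR]
  rd@[9:8]=0x0 ⇒ ax
  rs@[7:6]=0x2 ⇒ cx
+0x0c: 7e d3 ⇒ word 0x7ed3 (big)
  top 6b → 0x1f → cmpi [RI]
  rd@[9:8]=0x2 ⇒ cx
  imm@[7:0]=0xd3 ⇒ $211
+0x0e: e6 c0 ⇒ word 0xe6c0 (big)
  top 6b → 0x39 → cmp [RR]
  rd@[9:8]=0x2 ⇒ cx
  rs@[7:6]=0x3 ⇒ dx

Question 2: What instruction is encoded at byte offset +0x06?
lsr dx, cx

@+06  big-endian(4f 80) = 0x4f80
  op=0x4f80>>10=0x13 ⇒ lsr (RR)
  rd: (w>>8)&0x3=0x3 → dx
  rs: (w>>6)&0x3=0x2 → cx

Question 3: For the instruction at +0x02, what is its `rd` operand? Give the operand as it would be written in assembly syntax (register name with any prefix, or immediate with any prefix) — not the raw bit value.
@+02  big-endian(ae 00) = 0xae00
  opcode bits[15:10]=0x2b: neg/R
  rd@[9:8]=0x2 ⇒ cx

cx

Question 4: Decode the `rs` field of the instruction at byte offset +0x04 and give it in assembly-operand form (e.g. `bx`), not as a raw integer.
+0x04: f8 00 ⇒ word 0xf800 (big)
  op=0xf800>>10=0x3e ⇒ lsl (RR)
  rd: (w>>8)&0x3=0x0 → ax
  rs: (w>>6)&0x3=0x0 → ax

ax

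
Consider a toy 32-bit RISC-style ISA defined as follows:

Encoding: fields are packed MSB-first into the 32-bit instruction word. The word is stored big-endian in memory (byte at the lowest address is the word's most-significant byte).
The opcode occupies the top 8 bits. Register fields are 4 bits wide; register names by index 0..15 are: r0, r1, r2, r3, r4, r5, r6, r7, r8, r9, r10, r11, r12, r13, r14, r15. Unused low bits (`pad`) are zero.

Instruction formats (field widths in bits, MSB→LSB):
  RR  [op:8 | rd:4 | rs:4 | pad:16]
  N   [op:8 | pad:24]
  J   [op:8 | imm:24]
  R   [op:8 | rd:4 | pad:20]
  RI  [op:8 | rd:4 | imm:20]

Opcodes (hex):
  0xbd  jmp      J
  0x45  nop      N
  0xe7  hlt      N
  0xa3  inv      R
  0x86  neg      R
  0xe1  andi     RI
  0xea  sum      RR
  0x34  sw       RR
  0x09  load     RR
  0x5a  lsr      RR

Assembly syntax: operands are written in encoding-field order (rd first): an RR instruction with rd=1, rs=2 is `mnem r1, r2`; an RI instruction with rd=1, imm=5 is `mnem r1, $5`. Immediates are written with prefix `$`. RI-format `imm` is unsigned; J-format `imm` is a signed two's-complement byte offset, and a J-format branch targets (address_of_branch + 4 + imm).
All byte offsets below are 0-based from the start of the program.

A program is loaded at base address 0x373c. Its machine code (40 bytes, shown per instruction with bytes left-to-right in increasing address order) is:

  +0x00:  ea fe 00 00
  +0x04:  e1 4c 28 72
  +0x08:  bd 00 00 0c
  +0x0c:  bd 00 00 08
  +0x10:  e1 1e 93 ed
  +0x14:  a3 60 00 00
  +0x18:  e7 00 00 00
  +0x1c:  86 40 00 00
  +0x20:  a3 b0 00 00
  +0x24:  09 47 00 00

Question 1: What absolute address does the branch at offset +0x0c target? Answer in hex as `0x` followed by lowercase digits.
0x3754

off 0x0c: read bd 00 00 08 as big → 0xbd000008
  op=0xbd000008>>24=0xbd ⇒ jmp (J)
  [23:0] imm=8 = $8
  target = base 0x373c + off 0x0c + 4 + imm 8 = 0x3754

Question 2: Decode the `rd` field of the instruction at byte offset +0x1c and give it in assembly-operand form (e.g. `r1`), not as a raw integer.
r4

off 0x1c: read 86 40 00 00 as big → 0x86400000
  op=0x86400000>>24=0x86 ⇒ neg (R)
  rd: (w>>20)&0xf=0x4 → r4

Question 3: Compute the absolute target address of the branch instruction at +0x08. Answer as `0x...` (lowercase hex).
0x3754

off 0x08: read bd 00 00 0c as big → 0xbd00000c
  opcode bits[31:24]=0xbd: jmp/J
  imm@[23:0]=0xc ⇒ $12
  target = base 0x373c + off 0x08 + 4 + imm 12 = 0x3754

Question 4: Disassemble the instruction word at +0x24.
load r4, r7

off 0x24: read 09 47 00 00 as big → 0x09470000
  opcode bits[31:24]=0x9: load/RR
  [23:20] rd=4 = r4
  [19:16] rs=7 = r7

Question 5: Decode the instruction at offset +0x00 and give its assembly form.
off 0x00: read ea fe 00 00 as big → 0xeafe0000
  op=0xeafe0000>>24=0xea ⇒ sum (RR)
  rd@[23:20]=0xf ⇒ r15
  rs@[19:16]=0xe ⇒ r14

sum r15, r14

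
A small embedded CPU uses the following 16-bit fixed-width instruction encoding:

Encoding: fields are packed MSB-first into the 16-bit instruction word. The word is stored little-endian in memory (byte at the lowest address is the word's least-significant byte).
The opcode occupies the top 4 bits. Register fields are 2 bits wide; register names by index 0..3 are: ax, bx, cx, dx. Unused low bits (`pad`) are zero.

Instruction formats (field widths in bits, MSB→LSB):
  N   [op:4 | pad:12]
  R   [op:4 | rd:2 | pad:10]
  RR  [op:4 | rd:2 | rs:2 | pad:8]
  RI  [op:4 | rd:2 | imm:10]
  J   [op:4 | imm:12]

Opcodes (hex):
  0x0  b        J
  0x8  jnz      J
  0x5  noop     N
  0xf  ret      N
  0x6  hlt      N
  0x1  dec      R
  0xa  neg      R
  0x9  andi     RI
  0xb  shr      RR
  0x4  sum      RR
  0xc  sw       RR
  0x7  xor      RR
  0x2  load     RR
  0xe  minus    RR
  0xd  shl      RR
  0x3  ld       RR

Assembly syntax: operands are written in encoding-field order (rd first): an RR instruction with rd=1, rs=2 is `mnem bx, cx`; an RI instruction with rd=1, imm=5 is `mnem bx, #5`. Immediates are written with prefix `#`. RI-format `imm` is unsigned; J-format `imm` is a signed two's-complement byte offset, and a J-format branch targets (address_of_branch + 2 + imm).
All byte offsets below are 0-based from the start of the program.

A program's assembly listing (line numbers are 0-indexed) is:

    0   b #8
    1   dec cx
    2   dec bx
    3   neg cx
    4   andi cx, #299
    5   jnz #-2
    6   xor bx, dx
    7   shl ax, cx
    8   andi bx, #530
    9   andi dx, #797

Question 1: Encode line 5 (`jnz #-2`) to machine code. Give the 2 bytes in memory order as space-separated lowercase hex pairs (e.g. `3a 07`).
L5: jnz op=0x8:4|imm=-2:12 ⇒ 0x8ffe ⇒ little fe 8f

fe 8f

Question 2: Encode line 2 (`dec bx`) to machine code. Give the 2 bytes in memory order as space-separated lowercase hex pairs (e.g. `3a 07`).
2. dec fields op=0x1:4|rd=1:2|pad=0:10 → word 1400h → 00 14

00 14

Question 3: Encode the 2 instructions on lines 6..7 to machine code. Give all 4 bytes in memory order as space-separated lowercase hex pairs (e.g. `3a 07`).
6. xor fields op=0x7:4|rd=1:2|rs=3:2|pad=0:8 → word 7700h → 00 77
7. shl fields op=0xd:4|rd=0:2|rs=2:2|pad=0:8 → word d200h → 00 d2

00 77 00 d2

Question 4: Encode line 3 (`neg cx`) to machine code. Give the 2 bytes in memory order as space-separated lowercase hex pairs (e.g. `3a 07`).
00 a8

L3: neg op=0xa:4|rd=2:2|pad=0:10 ⇒ 0xa800 ⇒ little 00 a8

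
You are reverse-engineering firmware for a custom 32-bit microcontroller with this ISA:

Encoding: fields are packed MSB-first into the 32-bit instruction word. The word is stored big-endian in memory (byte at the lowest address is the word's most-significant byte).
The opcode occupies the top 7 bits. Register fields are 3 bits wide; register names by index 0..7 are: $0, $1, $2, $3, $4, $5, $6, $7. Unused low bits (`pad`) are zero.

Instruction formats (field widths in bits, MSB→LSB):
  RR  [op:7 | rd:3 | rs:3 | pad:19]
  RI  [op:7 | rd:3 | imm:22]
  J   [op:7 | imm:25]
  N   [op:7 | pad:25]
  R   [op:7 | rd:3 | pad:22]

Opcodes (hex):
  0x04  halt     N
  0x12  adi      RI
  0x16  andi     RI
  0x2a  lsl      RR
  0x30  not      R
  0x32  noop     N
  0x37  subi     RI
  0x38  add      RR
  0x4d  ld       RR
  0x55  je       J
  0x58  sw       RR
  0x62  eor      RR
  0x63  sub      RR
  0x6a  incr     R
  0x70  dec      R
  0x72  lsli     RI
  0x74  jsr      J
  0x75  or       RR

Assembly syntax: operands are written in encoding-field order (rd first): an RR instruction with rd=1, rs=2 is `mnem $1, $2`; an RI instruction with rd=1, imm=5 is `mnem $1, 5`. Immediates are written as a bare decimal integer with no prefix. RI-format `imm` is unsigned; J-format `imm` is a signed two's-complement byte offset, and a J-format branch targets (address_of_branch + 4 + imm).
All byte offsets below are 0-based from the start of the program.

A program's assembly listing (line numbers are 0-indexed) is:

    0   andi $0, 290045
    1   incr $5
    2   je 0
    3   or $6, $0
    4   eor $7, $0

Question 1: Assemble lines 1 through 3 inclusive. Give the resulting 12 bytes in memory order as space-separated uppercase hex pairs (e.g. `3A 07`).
L1: incr op=0x6a:7|rd=5:3|pad=0:22 ⇒ 0xd5400000 ⇒ big d5 40 00 00
L2: je op=0x55:7|imm=0:25 ⇒ 0xaa000000 ⇒ big aa 00 00 00
L3: or op=0x75:7|rd=6:3|rs=0:3|pad=0:19 ⇒ 0xeb800000 ⇒ big eb 80 00 00

D5 40 00 00 AA 00 00 00 EB 80 00 00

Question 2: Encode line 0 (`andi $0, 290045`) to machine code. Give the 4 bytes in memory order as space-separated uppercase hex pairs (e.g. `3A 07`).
L0: andi op=0x16:7|rd=0:3|imm=290045:22 ⇒ 0x2c046cfd ⇒ big 2c 04 6c fd

2C 04 6C FD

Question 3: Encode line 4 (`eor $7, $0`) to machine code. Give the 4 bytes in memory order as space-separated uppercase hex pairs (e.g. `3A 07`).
4. eor fields op=0x62:7|rd=7:3|rs=0:3|pad=0:19 → word c5c00000h → c5 c0 00 00

C5 C0 00 00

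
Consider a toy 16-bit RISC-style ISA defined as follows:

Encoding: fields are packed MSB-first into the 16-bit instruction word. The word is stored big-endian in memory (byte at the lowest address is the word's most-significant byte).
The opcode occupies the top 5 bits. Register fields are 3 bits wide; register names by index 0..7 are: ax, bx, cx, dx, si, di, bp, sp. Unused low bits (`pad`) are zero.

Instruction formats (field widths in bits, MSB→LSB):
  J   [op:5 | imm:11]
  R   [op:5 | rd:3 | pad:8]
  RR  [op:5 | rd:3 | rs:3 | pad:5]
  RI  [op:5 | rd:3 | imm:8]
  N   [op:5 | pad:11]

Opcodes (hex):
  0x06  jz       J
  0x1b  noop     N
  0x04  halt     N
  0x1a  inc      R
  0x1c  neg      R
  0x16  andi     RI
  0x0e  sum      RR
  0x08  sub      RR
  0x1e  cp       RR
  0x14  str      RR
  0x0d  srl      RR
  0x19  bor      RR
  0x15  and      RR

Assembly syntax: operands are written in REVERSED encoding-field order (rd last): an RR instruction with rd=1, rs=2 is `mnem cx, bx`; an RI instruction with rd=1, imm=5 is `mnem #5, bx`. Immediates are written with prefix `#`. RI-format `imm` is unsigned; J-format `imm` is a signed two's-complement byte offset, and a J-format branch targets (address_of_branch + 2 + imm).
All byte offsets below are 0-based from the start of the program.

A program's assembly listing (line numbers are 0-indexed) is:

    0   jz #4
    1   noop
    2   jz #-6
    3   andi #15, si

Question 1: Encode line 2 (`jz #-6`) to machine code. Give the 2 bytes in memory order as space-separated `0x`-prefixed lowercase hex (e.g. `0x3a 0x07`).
2. jz fields op=0x6:5|imm=-6:11 → word 37fah → 37 fa

0x37 0xfa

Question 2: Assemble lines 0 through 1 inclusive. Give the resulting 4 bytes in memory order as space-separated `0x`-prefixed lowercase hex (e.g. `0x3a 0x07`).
0x30 0x04 0xd8 0x00

line 0 (jz): pack op=0x6:5|imm=4:11 = 0x3004; big→ 30 04
line 1 (noop): pack op=0x1b:5|pad=0:11 = 0xd800; big→ d8 00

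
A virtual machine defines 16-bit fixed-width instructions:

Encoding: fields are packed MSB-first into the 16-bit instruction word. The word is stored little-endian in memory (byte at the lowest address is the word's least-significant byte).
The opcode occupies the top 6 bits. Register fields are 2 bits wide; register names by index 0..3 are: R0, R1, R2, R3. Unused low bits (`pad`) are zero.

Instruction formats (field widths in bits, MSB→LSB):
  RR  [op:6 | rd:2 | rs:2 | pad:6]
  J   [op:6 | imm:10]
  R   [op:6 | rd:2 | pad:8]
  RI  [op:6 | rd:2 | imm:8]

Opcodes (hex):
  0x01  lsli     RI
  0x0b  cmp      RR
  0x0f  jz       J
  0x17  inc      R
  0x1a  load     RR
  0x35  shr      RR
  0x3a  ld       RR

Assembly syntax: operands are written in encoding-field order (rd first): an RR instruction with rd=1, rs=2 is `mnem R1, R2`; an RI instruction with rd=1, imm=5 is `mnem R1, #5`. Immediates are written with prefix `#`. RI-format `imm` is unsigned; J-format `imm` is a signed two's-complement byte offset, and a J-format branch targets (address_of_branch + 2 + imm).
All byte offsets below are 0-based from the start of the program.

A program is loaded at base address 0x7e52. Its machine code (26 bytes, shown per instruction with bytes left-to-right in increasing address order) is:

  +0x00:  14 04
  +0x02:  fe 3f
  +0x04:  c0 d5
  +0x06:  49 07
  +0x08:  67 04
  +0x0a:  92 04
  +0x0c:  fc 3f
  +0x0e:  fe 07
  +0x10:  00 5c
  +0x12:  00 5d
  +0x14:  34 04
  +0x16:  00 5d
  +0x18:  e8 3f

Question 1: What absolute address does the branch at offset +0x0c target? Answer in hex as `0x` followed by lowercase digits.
0x7e5c

@+0c  little-endian(fc 3f) = 0x3ffc
  op=0x3ffc>>10=0xf ⇒ jz (J)
  imm: (w>>0)&0x3ff=0x3fc (s10→-4) → #-4
  target = base 0x7e52 + off 0x0c + 2 + imm -4 = 0x7e5c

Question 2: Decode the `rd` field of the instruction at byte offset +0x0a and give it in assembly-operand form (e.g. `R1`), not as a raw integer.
R0

off 0x0a: read 92 04 as little → 0x0492
  top 6b → 0x1 → lsli [RI]
  rd: (w>>8)&0x3=0x0 → R0
  imm: (w>>0)&0xff=0x92 → #146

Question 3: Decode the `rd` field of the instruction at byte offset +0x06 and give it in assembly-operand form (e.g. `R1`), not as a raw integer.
R3

@+06  little-endian(49 07) = 0x0749
  top 6b → 0x1 → lsli [RI]
  [9:8] rd=3 = R3
  [7:0] imm=73 = #73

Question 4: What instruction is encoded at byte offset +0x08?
off 0x08: read 67 04 as little → 0x0467
  opcode bits[15:10]=0x1: lsli/RI
  rd: (w>>8)&0x3=0x0 → R0
  imm: (w>>0)&0xff=0x67 → #103

lsli R0, #103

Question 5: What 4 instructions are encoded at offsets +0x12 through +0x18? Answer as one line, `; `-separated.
inc R1; lsli R0, #52; inc R1; jz #-24

[12] 00 5d → 0x5d00
  opcode bits[15:10]=0x17: inc/R
  rd: (w>>8)&0x3=0x1 → R1
[14] 34 04 → 0x0434
  opcode bits[15:10]=0x1: lsli/RI
  rd: (w>>8)&0x3=0x0 → R0
  imm: (w>>0)&0xff=0x34 → #52
[16] 00 5d → 0x5d00
  opcode bits[15:10]=0x17: inc/R
  rd: (w>>8)&0x3=0x1 → R1
[18] e8 3f → 0x3fe8
  opcode bits[15:10]=0xf: jz/J
  imm: (w>>0)&0x3ff=0x3e8 (s10→-24) → #-24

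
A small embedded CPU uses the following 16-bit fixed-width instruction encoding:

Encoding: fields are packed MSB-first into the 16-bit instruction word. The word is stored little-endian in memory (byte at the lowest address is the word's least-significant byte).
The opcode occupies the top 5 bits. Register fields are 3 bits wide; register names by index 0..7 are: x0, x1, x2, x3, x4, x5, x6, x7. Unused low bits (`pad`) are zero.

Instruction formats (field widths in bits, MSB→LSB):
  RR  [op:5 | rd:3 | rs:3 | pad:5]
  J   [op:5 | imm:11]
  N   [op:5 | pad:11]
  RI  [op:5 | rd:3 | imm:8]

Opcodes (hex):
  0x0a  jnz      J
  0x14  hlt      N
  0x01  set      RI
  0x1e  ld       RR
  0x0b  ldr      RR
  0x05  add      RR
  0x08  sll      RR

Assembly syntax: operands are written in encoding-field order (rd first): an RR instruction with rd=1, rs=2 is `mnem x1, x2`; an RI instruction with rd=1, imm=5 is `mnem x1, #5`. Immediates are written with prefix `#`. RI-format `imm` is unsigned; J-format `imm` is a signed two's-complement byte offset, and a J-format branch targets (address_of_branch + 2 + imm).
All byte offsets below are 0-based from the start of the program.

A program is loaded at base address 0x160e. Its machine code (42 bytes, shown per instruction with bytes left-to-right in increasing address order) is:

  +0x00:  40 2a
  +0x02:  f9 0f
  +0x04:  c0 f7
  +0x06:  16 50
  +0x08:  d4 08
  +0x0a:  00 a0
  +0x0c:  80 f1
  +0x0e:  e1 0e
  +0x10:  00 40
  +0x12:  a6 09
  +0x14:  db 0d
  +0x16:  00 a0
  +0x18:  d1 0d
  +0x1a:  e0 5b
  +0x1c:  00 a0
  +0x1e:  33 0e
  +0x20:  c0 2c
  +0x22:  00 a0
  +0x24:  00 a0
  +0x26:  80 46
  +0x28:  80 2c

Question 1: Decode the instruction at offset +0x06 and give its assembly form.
jnz #22

@+06  little-endian(16 50) = 0x5016
  opcode bits[15:11]=0xa: jnz/J
  imm@[10:0]=0x16 ⇒ #22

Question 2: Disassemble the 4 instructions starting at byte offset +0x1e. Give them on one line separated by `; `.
set x6, #51; add x4, x6; hlt; hlt

+0x1e: 33 0e ⇒ word 0x0e33 (little)
  top 5b → 0x1 → set [RI]
  rd@[10:8]=0x6 ⇒ x6
  imm@[7:0]=0x33 ⇒ #51
+0x20: c0 2c ⇒ word 0x2cc0 (little)
  top 5b → 0x5 → add [RR]
  rd@[10:8]=0x4 ⇒ x4
  rs@[7:5]=0x6 ⇒ x6
+0x22: 00 a0 ⇒ word 0xa000 (little)
  top 5b → 0x14 → hlt [N]
+0x24: 00 a0 ⇒ word 0xa000 (little)
  top 5b → 0x14 → hlt [N]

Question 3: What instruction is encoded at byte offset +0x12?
set x1, #166

[12] a6 09 → 0x09a6
  top 5b → 0x1 → set [RI]
  [10:8] rd=1 = x1
  [7:0] imm=166 = #166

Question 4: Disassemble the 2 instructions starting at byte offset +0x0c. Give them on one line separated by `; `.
off 0x0c: read 80 f1 as little → 0xf180
  top 5b → 0x1e → ld [RR]
  rd: (w>>8)&0x7=0x1 → x1
  rs: (w>>5)&0x7=0x4 → x4
off 0x0e: read e1 0e as little → 0x0ee1
  top 5b → 0x1 → set [RI]
  rd: (w>>8)&0x7=0x6 → x6
  imm: (w>>0)&0xff=0xe1 → #225

ld x1, x4; set x6, #225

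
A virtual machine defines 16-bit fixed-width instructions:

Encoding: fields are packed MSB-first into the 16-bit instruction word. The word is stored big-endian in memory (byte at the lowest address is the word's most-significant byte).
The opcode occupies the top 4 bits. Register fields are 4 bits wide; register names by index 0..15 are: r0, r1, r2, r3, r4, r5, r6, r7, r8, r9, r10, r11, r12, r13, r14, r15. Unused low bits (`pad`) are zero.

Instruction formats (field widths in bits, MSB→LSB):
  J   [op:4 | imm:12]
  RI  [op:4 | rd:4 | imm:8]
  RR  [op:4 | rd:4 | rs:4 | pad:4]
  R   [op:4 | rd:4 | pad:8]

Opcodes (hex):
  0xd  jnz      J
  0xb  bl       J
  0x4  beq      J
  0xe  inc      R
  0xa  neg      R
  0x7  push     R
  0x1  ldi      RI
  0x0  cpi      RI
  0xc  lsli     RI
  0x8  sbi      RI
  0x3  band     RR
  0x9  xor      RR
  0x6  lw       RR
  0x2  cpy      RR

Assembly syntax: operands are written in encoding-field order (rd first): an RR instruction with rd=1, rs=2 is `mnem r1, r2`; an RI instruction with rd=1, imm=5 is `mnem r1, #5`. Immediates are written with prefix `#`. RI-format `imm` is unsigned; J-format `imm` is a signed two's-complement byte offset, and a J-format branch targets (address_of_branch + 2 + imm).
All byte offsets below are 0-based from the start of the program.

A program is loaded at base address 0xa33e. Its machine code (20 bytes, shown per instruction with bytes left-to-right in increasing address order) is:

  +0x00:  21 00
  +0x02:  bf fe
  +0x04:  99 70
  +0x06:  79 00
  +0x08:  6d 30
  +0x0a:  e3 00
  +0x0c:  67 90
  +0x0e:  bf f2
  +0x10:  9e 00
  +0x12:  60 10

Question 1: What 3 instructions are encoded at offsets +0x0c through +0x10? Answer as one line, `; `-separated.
lw r7, r9; bl #-14; xor r14, r0

+0x0c: 67 90 ⇒ word 0x6790 (big)
  top 4b → 0x6 → lw [RR]
  rd: (w>>8)&0xf=0x7 → r7
  rs: (w>>4)&0xf=0x9 → r9
+0x0e: bf f2 ⇒ word 0xbff2 (big)
  top 4b → 0xb → bl [J]
  imm: (w>>0)&0xfff=0xff2 (s12→-14) → #-14
+0x10: 9e 00 ⇒ word 0x9e00 (big)
  top 4b → 0x9 → xor [RR]
  rd: (w>>8)&0xf=0xe → r14
  rs: (w>>4)&0xf=0x0 → r0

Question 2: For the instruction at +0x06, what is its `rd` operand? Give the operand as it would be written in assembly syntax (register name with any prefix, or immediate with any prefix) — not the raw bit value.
r9

off 0x06: read 79 00 as big → 0x7900
  opcode bits[15:12]=0x7: push/R
  [11:8] rd=9 = r9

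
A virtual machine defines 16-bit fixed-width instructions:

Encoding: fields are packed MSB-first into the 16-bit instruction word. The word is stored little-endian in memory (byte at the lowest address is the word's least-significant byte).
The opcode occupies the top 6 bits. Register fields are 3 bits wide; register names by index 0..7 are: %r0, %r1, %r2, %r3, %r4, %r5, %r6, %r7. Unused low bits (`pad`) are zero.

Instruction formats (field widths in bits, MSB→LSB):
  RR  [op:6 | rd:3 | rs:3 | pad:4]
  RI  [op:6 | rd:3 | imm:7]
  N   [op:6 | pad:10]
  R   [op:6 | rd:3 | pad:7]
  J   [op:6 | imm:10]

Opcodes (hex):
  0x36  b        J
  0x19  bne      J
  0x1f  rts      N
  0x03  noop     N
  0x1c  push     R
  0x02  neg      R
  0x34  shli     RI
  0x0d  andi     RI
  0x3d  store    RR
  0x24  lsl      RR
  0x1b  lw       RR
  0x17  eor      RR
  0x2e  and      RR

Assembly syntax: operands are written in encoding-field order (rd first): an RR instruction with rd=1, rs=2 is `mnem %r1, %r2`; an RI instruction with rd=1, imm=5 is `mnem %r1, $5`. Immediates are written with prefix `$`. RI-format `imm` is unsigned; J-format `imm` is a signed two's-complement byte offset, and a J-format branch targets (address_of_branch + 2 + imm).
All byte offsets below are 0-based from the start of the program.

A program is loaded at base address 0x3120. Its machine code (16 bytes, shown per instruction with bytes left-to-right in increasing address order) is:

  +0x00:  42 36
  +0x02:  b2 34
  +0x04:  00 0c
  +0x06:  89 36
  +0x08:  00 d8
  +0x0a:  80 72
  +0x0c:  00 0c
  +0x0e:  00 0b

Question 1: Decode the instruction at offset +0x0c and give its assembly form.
noop

off 0x0c: read 00 0c as little → 0x0c00
  op=0x0c00>>10=0x3 ⇒ noop (N)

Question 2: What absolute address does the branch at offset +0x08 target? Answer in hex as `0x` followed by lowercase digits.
off 0x08: read 00 d8 as little → 0xd800
  op=0xd800>>10=0x36 ⇒ b (J)
  [9:0] imm=0 = $0
  target = base 0x3120 + off 0x08 + 2 + imm 0 = 0x312a

0x312a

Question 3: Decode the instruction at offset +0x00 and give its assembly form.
andi %r4, $66

@+00  little-endian(42 36) = 0x3642
  top 6b → 0xd → andi [RI]
  [9:7] rd=4 = %r4
  [6:0] imm=66 = $66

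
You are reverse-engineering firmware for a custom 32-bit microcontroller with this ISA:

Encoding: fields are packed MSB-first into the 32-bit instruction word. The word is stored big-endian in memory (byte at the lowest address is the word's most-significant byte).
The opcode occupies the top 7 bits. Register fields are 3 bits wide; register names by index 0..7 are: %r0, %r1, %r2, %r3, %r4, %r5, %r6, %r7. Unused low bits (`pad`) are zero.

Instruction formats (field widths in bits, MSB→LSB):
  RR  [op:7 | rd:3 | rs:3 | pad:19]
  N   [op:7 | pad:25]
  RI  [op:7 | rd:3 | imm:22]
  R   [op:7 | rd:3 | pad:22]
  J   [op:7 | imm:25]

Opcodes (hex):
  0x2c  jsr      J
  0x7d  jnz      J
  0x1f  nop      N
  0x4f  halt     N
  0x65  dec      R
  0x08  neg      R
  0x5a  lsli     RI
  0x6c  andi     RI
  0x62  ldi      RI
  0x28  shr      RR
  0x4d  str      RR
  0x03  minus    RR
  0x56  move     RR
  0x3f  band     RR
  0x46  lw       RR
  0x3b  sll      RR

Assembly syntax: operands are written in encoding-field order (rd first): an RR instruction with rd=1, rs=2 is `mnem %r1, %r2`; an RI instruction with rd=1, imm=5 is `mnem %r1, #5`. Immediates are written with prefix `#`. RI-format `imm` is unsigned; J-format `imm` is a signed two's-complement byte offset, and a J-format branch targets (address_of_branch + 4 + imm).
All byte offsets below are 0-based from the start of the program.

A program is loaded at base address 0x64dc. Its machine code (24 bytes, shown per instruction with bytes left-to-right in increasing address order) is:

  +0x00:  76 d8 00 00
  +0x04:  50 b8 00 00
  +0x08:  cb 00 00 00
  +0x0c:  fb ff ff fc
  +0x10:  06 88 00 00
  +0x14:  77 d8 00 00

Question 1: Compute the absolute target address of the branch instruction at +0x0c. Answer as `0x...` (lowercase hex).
off 0x0c: read fb ff ff fc as big → 0xfbfffffc
  opcode bits[31:25]=0x7d: jnz/J
  imm: (w>>0)&0x1ffffff=0x1fffffc (s25→-4) → #-4
  target = base 0x64dc + off 0x0c + 4 + imm -4 = 0x64e8

0x64e8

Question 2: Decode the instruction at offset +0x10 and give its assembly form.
minus %r2, %r1

+0x10: 06 88 00 00 ⇒ word 0x06880000 (big)
  top 7b → 0x3 → minus [RR]
  rd: (w>>22)&0x7=0x2 → %r2
  rs: (w>>19)&0x7=0x1 → %r1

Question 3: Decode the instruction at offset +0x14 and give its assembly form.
+0x14: 77 d8 00 00 ⇒ word 0x77d80000 (big)
  op=0x77d80000>>25=0x3b ⇒ sll (RR)
  [24:22] rd=7 = %r7
  [21:19] rs=3 = %r3

sll %r7, %r3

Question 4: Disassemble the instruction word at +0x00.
sll %r3, %r3

[00] 76 d8 00 00 → 0x76d80000
  top 7b → 0x3b → sll [RR]
  rd: (w>>22)&0x7=0x3 → %r3
  rs: (w>>19)&0x7=0x3 → %r3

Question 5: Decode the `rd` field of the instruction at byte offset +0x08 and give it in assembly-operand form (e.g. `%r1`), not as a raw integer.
%r4

[08] cb 00 00 00 → 0xcb000000
  top 7b → 0x65 → dec [R]
  rd: (w>>22)&0x7=0x4 → %r4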